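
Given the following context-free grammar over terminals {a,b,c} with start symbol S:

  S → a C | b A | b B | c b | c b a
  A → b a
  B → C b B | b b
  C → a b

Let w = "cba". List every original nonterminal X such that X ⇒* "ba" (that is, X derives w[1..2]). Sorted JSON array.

Convert to CNF:
  S -> T0 A | T0 B | T1 C | T2 T0 | T2 X4
  A -> T0 T1
  B -> C X3 | T0 T0
  C -> T1 T0
  T0 -> b
  T1 -> a
  T2 -> c
  X3 -> T0 B
  X4 -> T0 T1

Fill CYK table bottom-up, restricted to cells inside w[1..2]:
  T[1,1] 'b' = {T0}  orig:{}
  T[2,2] 'a' = {T1}  orig:{}
  T[1,2] 'ba' = {A,X4}  orig:{A}

Original NTs in T[1,2] deriving "ba": ["A"]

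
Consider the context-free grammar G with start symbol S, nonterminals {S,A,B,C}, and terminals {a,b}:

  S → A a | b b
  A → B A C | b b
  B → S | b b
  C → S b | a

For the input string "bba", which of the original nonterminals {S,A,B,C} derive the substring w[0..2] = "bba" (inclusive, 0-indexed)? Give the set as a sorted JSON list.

Convert to CNF:
  S -> A T1 | T0 T0
  A -> B X2 | T0 T0
  B -> A T1 | T0 T0
  C -> S T0 | a
  T0 -> b
  T1 -> a
  X2 -> A C

Fill CYK table bottom-up (cells [i..j] with 0 ≤ i ≤ j ≤ 2 only):
  [0..0]={T0}  "b"  orig:{}
  [1..1]={T0}  "b"  orig:{}
  [2..2]={C,T1}  "a"  orig:{C}
  [0..1]={A,B,S}  "bb"
  [1..2]=∅  "ba"
  [0..2]={B,S,X2}  "bba"  orig:{B,S}

Original NTs in T[0,2] deriving "bba": ["B", "S"]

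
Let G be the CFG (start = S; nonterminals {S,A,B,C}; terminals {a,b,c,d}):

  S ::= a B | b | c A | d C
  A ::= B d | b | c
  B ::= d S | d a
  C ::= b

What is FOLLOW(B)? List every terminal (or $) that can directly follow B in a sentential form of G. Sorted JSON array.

FIRST sets, iterate to fixpoint:
[1]
  A via A→b: +{b}
  A via A→c: +{c}
  B via B→d S: +{d}
  C via C→b: +{b}
  S via S→a B: +{a}
  S via S→b: +{b}
  S via S→c A: +{c}
  S via S→d C: +{d}
  FIRST[S]={a,b,c,d}  FIRST[A]={b,c}  FIRST[B]={d}  FIRST[C]={b}
[2]
  A via A→B d: +{d}
  FIRST[S]={a,b,c,d}  FIRST[A]={b,c,d}  FIRST[B]={d}  FIRST[C]={b}
[3] (no change)
  FIRST[S]={a,b,c,d}  FIRST[A]={b,c,d}  FIRST[B]={d}  FIRST[C]={b}

FOLLOW sets:
FOLLOW(S) := {$}
round 1:
  A→B d: FOLLOW(B) ⊇ FIRST(d) = {d}; new: +{d}
  B→d S: FOLLOW(S) ⊇ FOLLOW(B) ⊇ {d}; new: +{d}
  S→a B: FOLLOW(B) ⊇ FOLLOW(S) ⊇ {$,d}; new: +{$}
  S→c A: FOLLOW(A) ⊇ FOLLOW(S) ⊇ {$,d}; new: +{$,d}
  S→d C: FOLLOW(C) ⊇ FOLLOW(S) ⊇ {$,d}; new: +{$,d}
  FOLLOW(S)={$,d}  FOLLOW(A)={$,d}  FOLLOW(B)={$,d}  FOLLOW(C)={$,d}
round 2: — fixpoint
  FOLLOW(S)={$,d}  FOLLOW(A)={$,d}  FOLLOW(B)={$,d}  FOLLOW(C)={$,d}

FOLLOW(B) = ["$", "d"]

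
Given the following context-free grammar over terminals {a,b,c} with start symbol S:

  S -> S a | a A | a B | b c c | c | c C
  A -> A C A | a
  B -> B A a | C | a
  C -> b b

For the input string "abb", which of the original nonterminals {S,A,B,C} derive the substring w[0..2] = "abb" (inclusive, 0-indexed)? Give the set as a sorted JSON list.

CNF form of G:
  S -> S T0 | T0 A | T0 B | T1 X5 | T2 C | c
  A -> A X3 | a
  B -> B X4 | T1 T1 | a
  C -> T1 T1
  T0 -> a
  T1 -> b
  T2 -> c
  X3 -> C A
  X4 -> A T0
  X5 -> T2 T2

CYK table (by increasing span), restricted to cells inside w[0..2]:
  cell(0,0) a: {A,B,T0}  orig:{A,B}
  cell(1,1) b: {T1}  orig:{}
  cell(2,2) b: {T1}  orig:{}
  cell(0,1) ab: ∅
  cell(1,2) bb: {B,C}
  cell(0,2) abb: {S}

Original NTs in T[0,2] deriving "abb": ["S"]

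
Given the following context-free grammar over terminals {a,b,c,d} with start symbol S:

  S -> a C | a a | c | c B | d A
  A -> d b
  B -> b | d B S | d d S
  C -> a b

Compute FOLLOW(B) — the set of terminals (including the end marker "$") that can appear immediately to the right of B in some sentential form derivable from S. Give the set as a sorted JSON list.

FIRST sets, iterate to fixpoint:
pass 1:
  A via A→d b: +{d}
  B via B→b: +{b}
  B via B→d B S: +{d}
  C via C→a b: +{a}
  S via S→a C: +{a}
  S via S→c: +{c}
  S via S→d A: +{d}
  FIRST(S)={a,c,d}  FIRST(A)={d}  FIRST(B)={b,d}  FIRST(C)={a}
pass 2: (stable)
  FIRST(S)={a,c,d}  FIRST(A)={d}  FIRST(B)={b,d}  FIRST(C)={a}

FOLLOW sets:
initialize: $ ∈ FOLLOW(S)
pass 1:
  B→d B S: FOLLOW(B) ⊇ FIRST(S) = {a,c,d}; new: +{a,c,d}
  B→d B S: FOLLOW(S) ⊇ FOLLOW(B) ⊇ {a,c,d}; new: +{a,c,d}
  S→a C: FOLLOW(C) ⊇ FOLLOW(S) ⊇ {$,a,c,d}; new: +{$,a,c,d}
  S→c B: FOLLOW(B) ⊇ FOLLOW(S) ⊇ {$,a,c,d}; new: +{$}
  S→d A: FOLLOW(A) ⊇ FOLLOW(S) ⊇ {$,a,c,d}; new: +{$,a,c,d}
  S: {$,a,c,d}  A: {$,a,c,d}  B: {$,a,c,d}  C: {$,a,c,d}
pass 2: (no change)
  S: {$,a,c,d}  A: {$,a,c,d}  B: {$,a,c,d}  C: {$,a,c,d}

FOLLOW(B) = ["$", "a", "c", "d"]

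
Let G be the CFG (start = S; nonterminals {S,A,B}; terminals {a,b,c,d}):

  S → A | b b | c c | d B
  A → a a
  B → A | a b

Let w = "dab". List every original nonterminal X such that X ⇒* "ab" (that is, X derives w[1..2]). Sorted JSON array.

Convert to CNF:
  S -> T0 T0 | T1 T1 | T2 T2 | T3 B
  A -> T0 T0
  B -> T0 T0 | T0 T1
  T0 -> a
  T1 -> b
  T2 -> c
  T3 -> d

Fill CYK table bottom-up, restricted to cells inside w[1..2]:
  cell(1,1) a: {T0}  orig:{}
  cell(2,2) b: {T1}  orig:{}
  cell(1,2) ab: {B}

Original NTs in T[1,2] deriving "ab": ["B"]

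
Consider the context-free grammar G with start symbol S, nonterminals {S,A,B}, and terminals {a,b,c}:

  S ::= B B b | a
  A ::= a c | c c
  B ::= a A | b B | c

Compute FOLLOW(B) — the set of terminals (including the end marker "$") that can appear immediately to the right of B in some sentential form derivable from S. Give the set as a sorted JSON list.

FIRST sets, iterate to fixpoint:
round 1:
  A via A→a c: +{a}
  A via A→c c: +{c}
  B via B→a A: +{a}
  B via B→b B: +{b}
  B via B→c: +{c}
  S via S→B B b: +{a,b,c}
  FIRST[S]={a,b,c}  FIRST[A]={a,c}  FIRST[B]={a,b,c}
round 2: — fixpoint
  FIRST[S]={a,b,c}  FIRST[A]={a,c}  FIRST[B]={a,b,c}

Compute FOLLOW by fixpoint:
seed FOLLOW(S) with $
iter 1:
  S→B B b: FOLLOW(B) ⊇ FIRST(B) = {a,b,c}; new: +{a,b,c}
  S: {$}  A: {}  B: {a,b,c}
iter 2:
  B→a A: FOLLOW(A) ⊇ FOLLOW(B) ⊇ {a,b,c}; new: +{a,b,c}
  S: {$}  A: {a,b,c}  B: {a,b,c}
iter 3: (no change)
  S: {$}  A: {a,b,c}  B: {a,b,c}

FOLLOW(B) = ["a", "b", "c"]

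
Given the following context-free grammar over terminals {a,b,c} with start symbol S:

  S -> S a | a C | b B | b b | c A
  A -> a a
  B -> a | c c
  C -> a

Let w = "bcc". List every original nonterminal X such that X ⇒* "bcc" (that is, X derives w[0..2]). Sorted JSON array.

CNF form of G:
  S -> S T0 | T0 C | T1 A | T2 B | T2 T2
  A -> T0 T0
  B -> T1 T1 | a
  C -> a
  T0 -> a
  T1 -> c
  T2 -> b

CYK table (by increasing span), restricted to cells inside w[0..2]:
  [0..0]={T2}  "b"  orig:{}
  [1..1]={T1}  "c"  orig:{}
  [2..2]={T1}  "c"  orig:{}
  [0..1]=∅  "bc"
  [1..2]={B}  "cc"
  [0..2]={S}  "bcc"

Original NTs in T[0,2] deriving "bcc": ["S"]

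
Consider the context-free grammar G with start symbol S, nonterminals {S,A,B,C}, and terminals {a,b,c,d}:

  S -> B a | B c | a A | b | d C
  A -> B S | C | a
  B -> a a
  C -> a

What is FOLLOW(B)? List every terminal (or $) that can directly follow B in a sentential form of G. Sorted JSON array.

FIRST sets, iterate to fixpoint:
pass 1:
  A via A→a: +{a}
  B via B→a a: +{a}
  C via C→a: +{a}
  S via S→B a: +{a}
  S via S→b: +{b}
  S via S→d C: +{d}
  S: {a,b,d}  A: {a}  B: {a}  C: {a}
pass 2: done
  S: {a,b,d}  A: {a}  B: {a}  C: {a}

Compute FOLLOW by fixpoint:
initialize: $ ∈ FOLLOW(S)
[1]
  A→B S: FOLLOW(B) ⊇ FIRST(S) = {a,b,d}; new: +{a,b,d}
  S→B c: FOLLOW(B) ⊇ FIRST(c) = {c}; new: +{c}
  S→a A: FOLLOW(A) ⊇ FOLLOW(S) ⊇ {$}; new: +{$}
  S→d C: FOLLOW(C) ⊇ FOLLOW(S) ⊇ {$}; new: +{$}
  FOLLOW[S]={$}  FOLLOW[A]={$}  FOLLOW[B]={a,b,c,d}  FOLLOW[C]={$}
[2] — fixpoint
  FOLLOW[S]={$}  FOLLOW[A]={$}  FOLLOW[B]={a,b,c,d}  FOLLOW[C]={$}

FOLLOW(B) = ["a", "b", "c", "d"]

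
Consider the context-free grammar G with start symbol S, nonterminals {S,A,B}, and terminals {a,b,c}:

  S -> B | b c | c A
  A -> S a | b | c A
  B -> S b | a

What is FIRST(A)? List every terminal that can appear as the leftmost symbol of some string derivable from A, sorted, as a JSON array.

Compute FIRST by fixpoint:
iter 1:
  A via A→b: +{b}
  A via A→c A: +{c}
  B via B→a: +{a}
  S via S→B: +{a}
  S via S→b c: +{b}
  S via S→c A: +{c}
  FIRST(S)={a,b,c}  FIRST(A)={b,c}  FIRST(B)={a}
iter 2:
  A via A→S a: +{a}
  B via B→S b: +{b,c}
  FIRST(S)={a,b,c}  FIRST(A)={a,b,c}  FIRST(B)={a,b,c}
iter 3: (stable)
  FIRST(S)={a,b,c}  FIRST(A)={a,b,c}  FIRST(B)={a,b,c}

FIRST(A) = ["a", "b", "c"]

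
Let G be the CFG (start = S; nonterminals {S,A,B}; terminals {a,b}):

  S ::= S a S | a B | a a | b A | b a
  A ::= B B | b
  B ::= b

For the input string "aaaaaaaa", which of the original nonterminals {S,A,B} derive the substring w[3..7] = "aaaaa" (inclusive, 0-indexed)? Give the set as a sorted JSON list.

CNF form of G:
  S -> S X2 | T0 B | T0 T0 | T1 A | T1 T0
  A -> B B | b
  B -> b
  T0 -> a
  T1 -> b
  X2 -> T0 S

CYK fill, restricted to cells inside w[3..7]:
  cell(3,3) a: {T0}  orig:{}
  cell(4,4) a: {T0}  orig:{}
  cell(5,5) a: {T0}  orig:{}
  cell(6,6) a: {T0}  orig:{}
  cell(7,7) a: {T0}  orig:{}
  cell(3,4) aa: {S}
  cell(4,5) aa: {S}
  cell(5,6) aa: {S}
  cell(6,7) aa: {S}
  cell(3,5) aaa: {X2}  orig:{}
  cell(4,6) aaa: {X2}  orig:{}
  cell(5,7) aaa: {X2}  orig:{}
  cell(3,6) aaaa: ∅
  cell(4,7) aaaa: ∅
  cell(3,7) aaaaa: {S}

Original NTs in T[3,7] deriving "aaaaa": ["S"]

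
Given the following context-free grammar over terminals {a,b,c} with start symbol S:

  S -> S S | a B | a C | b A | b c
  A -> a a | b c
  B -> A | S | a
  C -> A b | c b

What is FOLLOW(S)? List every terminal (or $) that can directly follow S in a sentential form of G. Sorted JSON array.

FIRST iteration:
[1]
  A via A→a a: +{a}
  A via A→b c: +{b}
  B via B→A: +{a,b}
  C via C→A b: +{a,b}
  C via C→c b: +{c}
  S via S→a B: +{a}
  S via S→b A: +{b}
  FIRST(S)={a,b}  FIRST(A)={a,b}  FIRST(B)={a,b}  FIRST(C)={a,b,c}
[2] — fixpoint
  FIRST(S)={a,b}  FIRST(A)={a,b}  FIRST(B)={a,b}  FIRST(C)={a,b,c}

FOLLOW sets:
initialize: $ ∈ FOLLOW(S)
round 1:
  C→A b: FOLLOW(A) ⊇ FIRST(b) = {b}; new: +{b}
  S→S S: FOLLOW(S) ⊇ FIRST(S) = {a,b}; new: +{a,b}
  S→a B: FOLLOW(B) ⊇ FOLLOW(S) ⊇ {$,a,b}; new: +{$,a,b}
  S→a C: FOLLOW(C) ⊇ FOLLOW(S) ⊇ {$,a,b}; new: +{$,a,b}
  S→b A: FOLLOW(A) ⊇ FOLLOW(S) ⊇ {$,a,b}; new: +{$,a}
  FOLLOW(S)={$,a,b}  FOLLOW(A)={$,a,b}  FOLLOW(B)={$,a,b}  FOLLOW(C)={$,a,b}
round 2: — fixpoint
  FOLLOW(S)={$,a,b}  FOLLOW(A)={$,a,b}  FOLLOW(B)={$,a,b}  FOLLOW(C)={$,a,b}

FOLLOW(S) = ["$", "a", "b"]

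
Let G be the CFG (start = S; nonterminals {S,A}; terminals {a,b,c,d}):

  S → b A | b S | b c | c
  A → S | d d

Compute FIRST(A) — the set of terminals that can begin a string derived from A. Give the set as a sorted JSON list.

Compute FIRST by fixpoint:
round 1:
  A via A→d d: +{d}
  S via S→b A: +{b}
  S via S→c: +{c}
  S: {b,c}  A: {d}
round 2:
  A via A→S: +{b,c}
  S: {b,c}  A: {b,c,d}
round 3: (no change)
  S: {b,c}  A: {b,c,d}

FIRST(A) = ["b", "c", "d"]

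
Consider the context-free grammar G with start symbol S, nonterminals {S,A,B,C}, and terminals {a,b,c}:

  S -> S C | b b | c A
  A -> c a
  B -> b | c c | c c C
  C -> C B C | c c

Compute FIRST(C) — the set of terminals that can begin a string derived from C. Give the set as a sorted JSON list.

FIRST iteration:
[1]
  A via A→c a: +{c}
  B via B→b: +{b}
  B via B→c c: +{c}
  C via C→c c: +{c}
  S via S→b b: +{b}
  S via S→c A: +{c}
  FIRST(S)={b,c}  FIRST(A)={c}  FIRST(B)={b,c}  FIRST(C)={c}
[2] — fixpoint
  FIRST(S)={b,c}  FIRST(A)={c}  FIRST(B)={b,c}  FIRST(C)={c}

FIRST(C) = ["c"]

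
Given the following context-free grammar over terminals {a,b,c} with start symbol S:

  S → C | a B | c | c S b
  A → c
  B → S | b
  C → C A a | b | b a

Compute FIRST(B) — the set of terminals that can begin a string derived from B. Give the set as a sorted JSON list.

Compute FIRST by fixpoint:
[1]
  A via A→c: +{c}
  B via B→b: +{b}
  C via C→b: +{b}
  S via S→C: +{b}
  S via S→a B: +{a}
  S via S→c: +{c}
  S: {a,b,c}  A: {c}  B: {b}  C: {b}
[2]
  B via B→S: +{a,c}
  S: {a,b,c}  A: {c}  B: {a,b,c}  C: {b}
[3] done
  S: {a,b,c}  A: {c}  B: {a,b,c}  C: {b}

FIRST(B) = ["a", "b", "c"]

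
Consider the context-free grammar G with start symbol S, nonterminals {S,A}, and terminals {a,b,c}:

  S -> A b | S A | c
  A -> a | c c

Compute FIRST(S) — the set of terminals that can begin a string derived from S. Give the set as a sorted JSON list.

FIRST sets, iterate to fixpoint:
pass 1:
  A via A→a: +{a}
  A via A→c c: +{c}
  S via S→A b: +{a,c}
  FIRST[S]={a,c}  FIRST[A]={a,c}
pass 2: (stable)
  FIRST[S]={a,c}  FIRST[A]={a,c}

FIRST(S) = ["a", "c"]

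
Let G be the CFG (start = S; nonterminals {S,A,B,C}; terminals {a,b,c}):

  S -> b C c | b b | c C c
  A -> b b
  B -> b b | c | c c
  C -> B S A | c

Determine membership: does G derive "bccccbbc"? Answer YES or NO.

CNF form of G:
  S -> T0 T0 | T0 X3 | T1 X4
  A -> T0 T0
  B -> T0 T0 | T1 T1 | c
  C -> B X2 | c
  T0 -> b
  T1 -> c
  X2 -> S A
  X3 -> C T1
  X4 -> C T1

Fill CYK table bottom-up:
  T[0,0] 'b' = {T0}  orig:{}
  T[1,1] 'c' = {B,C,T1}  orig:{B,C}
  T[2,2] 'c' = {B,C,T1}  orig:{B,C}
  T[3,3] 'c' = {B,C,T1}  orig:{B,C}
  T[4,4] 'c' = {B,C,T1}  orig:{B,C}
  T[5,5] 'b' = {T0}  orig:{}
  T[6,6] 'b' = {T0}  orig:{}
  T[7,7] 'c' = {B,C,T1}  orig:{B,C}
  T[0,1] 'bc' = ∅
  T[1,2] 'cc' = {B,X3,X4}  orig:{B}
  T[2,3] 'cc' = {B,X3,X4}  orig:{B}
  T[3,4] 'cc' = {B,X3,X4}  orig:{B}
  T[4,5] 'cb' = ∅
  T[5,6] 'bb' = {A,B,S}
  T[6,7] 'bc' = ∅
  T[0,2] 'bcc' = {S}
  T[1,3] 'ccc' = {S}
  T[2,4] 'ccc' = {S}
  T[3,5] 'ccb' = ∅
  T[4,6] 'cbb' = ∅
  T[5,7] 'bbc' = ∅
  T[0,3] 'bccc' = ∅
  T[1,4] 'cccc' = ∅
  T[2,5] 'cccb' = ∅
  T[3,6] 'ccbb' = ∅
  T[4,7] 'cbbc' = ∅
  T[0,4] 'bcccc' = ∅
  T[1,5] 'ccccb' = ∅
  T[2,6] 'cccbb' = {X2}  orig:{}
  T[3,7] 'ccbbc' = ∅
  T[0,5] 'bccccb' = ∅
  T[1,6] 'ccccbb' = {C}
  T[2,7] 'cccbbc' = ∅
  T[0,6] 'bccccbb' = ∅
  T[1,7] 'ccccbbc' = {X3,X4}  orig:{}
  T[0,7] 'bccccbbc' = {S}

S ∈ T[0,7] ⇒ YES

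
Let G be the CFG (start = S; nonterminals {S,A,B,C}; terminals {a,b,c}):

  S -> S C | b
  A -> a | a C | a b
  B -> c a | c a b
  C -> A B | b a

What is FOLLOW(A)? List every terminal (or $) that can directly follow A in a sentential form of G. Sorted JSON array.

FIRST sets, iterate to fixpoint:
[1]
  A via A→a: +{a}
  B via B→c a: +{c}
  C via C→A B: +{a}
  C via C→b a: +{b}
  S via S→b: +{b}
  FIRST(S)={b}  FIRST(A)={a}  FIRST(B)={c}  FIRST(C)={a,b}
[2] (stable)
  FIRST(S)={b}  FIRST(A)={a}  FIRST(B)={c}  FIRST(C)={a,b}

FOLLOW iteration:
initialize: $ ∈ FOLLOW(S)
[1]
  C→A B: FOLLOW(A) ⊇ FIRST(B) = {c}; new: +{c}
  S→S C: FOLLOW(S) ⊇ FIRST(C) = {a,b}; new: +{a,b}
  S→S C: FOLLOW(C) ⊇ FOLLOW(S) ⊇ {$,a,b}; new: +{$,a,b}
  FOLLOW(S)={$,a,b}  FOLLOW(A)={c}  FOLLOW(B)={}  FOLLOW(C)={$,a,b}
[2]
  A→a C: FOLLOW(C) ⊇ FOLLOW(A) ⊇ {c}; new: +{c}
  C→A B: FOLLOW(B) ⊇ FOLLOW(C) ⊇ {$,a,b,c}; new: +{$,a,b,c}
  FOLLOW(S)={$,a,b}  FOLLOW(A)={c}  FOLLOW(B)={$,a,b,c}  FOLLOW(C)={$,a,b,c}
[3] done
  FOLLOW(S)={$,a,b}  FOLLOW(A)={c}  FOLLOW(B)={$,a,b,c}  FOLLOW(C)={$,a,b,c}

FOLLOW(A) = ["c"]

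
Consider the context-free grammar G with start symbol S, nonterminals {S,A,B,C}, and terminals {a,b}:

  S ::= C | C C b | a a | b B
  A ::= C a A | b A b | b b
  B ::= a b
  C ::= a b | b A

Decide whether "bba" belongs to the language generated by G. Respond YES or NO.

CNF form of G:
  S -> C X4 | T0 T0 | T0 T1 | T1 A | T1 B
  A -> C X2 | T1 T1 | T1 X3
  B -> T0 T1
  C -> T0 T1 | T1 A
  T0 -> a
  T1 -> b
  X2 -> T0 A
  X3 -> A T1
  X4 -> C T1

CYK table (by increasing span):
  [0..0]={T1}  "b"  orig:{}
  [1..1]={T1}  "b"  orig:{}
  [2..2]={T0}  "a"  orig:{}
  [0..1]={A}  "bb"
  [1..2]=∅  "ba"
  [0..2]=∅  "bba"

S ∉ T[0,2] ⇒ NO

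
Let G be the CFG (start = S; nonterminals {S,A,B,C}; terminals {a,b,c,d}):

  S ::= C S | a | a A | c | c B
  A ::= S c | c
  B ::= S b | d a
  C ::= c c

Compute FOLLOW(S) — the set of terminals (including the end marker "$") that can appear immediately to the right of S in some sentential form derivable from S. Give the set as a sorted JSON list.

Compute FIRST by fixpoint:
pass 1:
  A via A→c: +{c}
  B via B→d a: +{d}
  C via C→c c: +{c}
  S via S→C S: +{c}
  S via S→a: +{a}
  FIRST[S]={a,c}  FIRST[A]={c}  FIRST[B]={d}  FIRST[C]={c}
pass 2:
  A via A→S c: +{a}
  B via B→S b: +{a,c}
  FIRST[S]={a,c}  FIRST[A]={a,c}  FIRST[B]={a,c,d}  FIRST[C]={c}
pass 3: done
  FIRST[S]={a,c}  FIRST[A]={a,c}  FIRST[B]={a,c,d}  FIRST[C]={c}

FOLLOW iteration:
initialize: $ ∈ FOLLOW(S)
round 1:
  A→S c: FOLLOW(S) ⊇ FIRST(c) = {c}; new: +{c}
  B→S b: FOLLOW(S) ⊇ FIRST(b) = {b}; new: +{b}
  S→C S: FOLLOW(C) ⊇ FIRST(S) = {a,c}; new: +{a,c}
  S→a A: FOLLOW(A) ⊇ FOLLOW(S) ⊇ {$,b,c}; new: +{$,b,c}
  S→c B: FOLLOW(B) ⊇ FOLLOW(S) ⊇ {$,b,c}; new: +{$,b,c}
  FOLLOW(S)={$,b,c}  FOLLOW(A)={$,b,c}  FOLLOW(B)={$,b,c}  FOLLOW(C)={a,c}
round 2: done
  FOLLOW(S)={$,b,c}  FOLLOW(A)={$,b,c}  FOLLOW(B)={$,b,c}  FOLLOW(C)={a,c}

FOLLOW(S) = ["$", "b", "c"]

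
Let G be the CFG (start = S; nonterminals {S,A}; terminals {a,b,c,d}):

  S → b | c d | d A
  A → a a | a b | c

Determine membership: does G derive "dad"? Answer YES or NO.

CNF form of G:
  S -> T2 T3 | T3 A | b
  A -> T0 T0 | T0 T1 | c
  T0 -> a
  T1 -> b
  T2 -> c
  T3 -> d

Fill CYK table bottom-up:
  cell(0,0) d: {T3}  orig:{}
  cell(1,1) a: {T0}  orig:{}
  cell(2,2) d: {T3}  orig:{}
  cell(0,1) da: ∅
  cell(1,2) ad: ∅
  cell(0,2) dad: ∅

S ∉ T[0,2] ⇒ NO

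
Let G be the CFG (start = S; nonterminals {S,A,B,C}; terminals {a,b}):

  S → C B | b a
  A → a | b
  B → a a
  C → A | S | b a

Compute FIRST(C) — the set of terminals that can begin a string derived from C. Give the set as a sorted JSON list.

FIRST iteration:
pass 1:
  A via A→a: +{a}
  A via A→b: +{b}
  B via B→a a: +{a}
  C via C→A: +{a,b}
  S via S→C B: +{a,b}
  S: {a,b}  A: {a,b}  B: {a}  C: {a,b}
pass 2: (stable)
  S: {a,b}  A: {a,b}  B: {a}  C: {a,b}

FIRST(C) = ["a", "b"]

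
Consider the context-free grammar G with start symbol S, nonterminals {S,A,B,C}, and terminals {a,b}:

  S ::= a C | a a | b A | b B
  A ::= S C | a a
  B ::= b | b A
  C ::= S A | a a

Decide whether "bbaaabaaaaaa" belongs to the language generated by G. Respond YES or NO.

CNF form of G:
  S -> T0 C | T0 T0 | T1 A | T1 B
  A -> S C | T0 T0
  B -> T1 A | b
  C -> S A | T0 T0
  T0 -> a
  T1 -> b

Fill CYK table bottom-up:
  [0..0]={B,T1}  "b"  orig:{B}
  [1..1]={B,T1}  "b"  orig:{B}
  [2..2]={T0}  "a"  orig:{}
  [3..3]={T0}  "a"  orig:{}
  [4..4]={T0}  "a"  orig:{}
  [5..5]={B,T1}  "b"  orig:{B}
  [6..6]={T0}  "a"  orig:{}
  [7..7]={T0}  "a"  orig:{}
  [8..8]={T0}  "a"  orig:{}
  [9..9]={T0}  "a"  orig:{}
  [10..10]={T0}  "a"  orig:{}
  [11..11]={T0}  "a"  orig:{}
  [0..1]={S}  "bb"
  [1..2]=∅  "ba"
  [2..3]={A,C,S}  "aa"
  [3..4]={A,C,S}  "aa"
  [4..5]=∅  "ab"
  [5..6]=∅  "ba"
  [6..7]={A,C,S}  "aa"
  [7..8]={A,C,S}  "aa"
  [8..9]={A,C,S}  "aa"
  [9..10]={A,C,S}  "aa"
  [10..11]={A,C,S}  "aa"
  [0..2]=∅  "bba"
  [1..3]={B,S}  "baa"
  [2..4]={S}  "aaa"
  [3..5]=∅  "aab"
  [4..6]=∅  "aba"
  [5..7]={B,S}  "baa"
  [6..8]={S}  "aaa"
  [7..9]={S}  "aaa"
  [8..10]={S}  "aaa"
  [9..11]={S}  "aaa"
  [0..3]={A,C,S}  "bbaa"
  [1..4]=∅  "baaa"
  [2..5]=∅  "aaab"
  [3..6]=∅  "aaba"
  [4..7]=∅  "abaa"
  [5..8]=∅  "baaa"
  [6..9]={A,C}  "aaaa"
  [7..10]={A,C}  "aaaa"
  [8..11]={A,C}  "aaaa"
  [0..4]=∅  "bbaaa"
  [1..5]=∅  "baaab"
  [2..6]=∅  "aaaba"
  [3..7]=∅  "aabaa"
  [4..8]=∅  "abaaa"
  [5..9]={A,B,C,S}  "baaaa"
  [6..10]={A,C,S}  "aaaaa"
  [7..11]={A,C,S}  "aaaaa"
  [0..5]=∅  "bbaaab"
  [1..6]=∅  "baaaba"
  [2..7]=∅  "aaabaa"
  [3..8]=∅  "aabaaa"
  [4..9]={S}  "abaaaa"
  [5..10]={B,S}  "baaaaa"
  [6..11]={A,C,S}  "aaaaaa"
  [0..6]=∅  "bbaaaba"
  [1..7]=∅  "baaabaa"
  [2..8]=∅  "aaabaaa"
  [3..9]={A,C}  "aabaaaa"
  [4..10]=∅  "abaaaaa"
  [5..11]={A,B,C,S}  "baaaaaa"
  [0..7]=∅  "bbaaabaa"
  [1..8]=∅  "baaabaaa"
  [2..9]={A,C,S}  "aaabaaaa"
  [3..10]=∅  "aabaaaaa"
  [4..11]={A,C,S}  "abaaaaaa"
  [0..8]=∅  "bbaaabaaa"
  [1..9]={B,S}  "baaabaaaa"
  [2..10]=∅  "aaabaaaaa"
  [3..11]={A,C,S}  "aabaaaaaa"
  [0..9]={A,C,S}  "bbaaabaaaa"
  [1..10]=∅  "baaabaaaaa"
  [2..11]={A,C,S}  "aaabaaaaaa"
  [0..10]=∅  "bbaaabaaaaa"
  [1..11]={A,B,C,S}  "baaabaaaaaa"
  [0..11]={A,B,C,S}  "bbaaabaaaaaa"

S ∈ T[0,11] ⇒ YES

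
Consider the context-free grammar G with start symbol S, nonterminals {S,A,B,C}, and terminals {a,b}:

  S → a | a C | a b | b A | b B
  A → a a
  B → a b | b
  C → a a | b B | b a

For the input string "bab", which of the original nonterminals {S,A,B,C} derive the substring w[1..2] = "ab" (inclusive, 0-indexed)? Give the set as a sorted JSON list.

CNF form of G:
  S -> T0 C | T0 T1 | T1 A | T1 B | a
  A -> T0 T0
  B -> T0 T1 | b
  C -> T0 T0 | T1 B | T1 T0
  T0 -> a
  T1 -> b

CYK table (by increasing span) (cells [i..j] with 1 ≤ i ≤ j ≤ 2 only):
  cell(1,1) a: {S,T0}  orig:{S}
  cell(2,2) b: {B,T1}  orig:{B}
  cell(1,2) ab: {B,S}

Original NTs in T[1,2] deriving "ab": ["B", "S"]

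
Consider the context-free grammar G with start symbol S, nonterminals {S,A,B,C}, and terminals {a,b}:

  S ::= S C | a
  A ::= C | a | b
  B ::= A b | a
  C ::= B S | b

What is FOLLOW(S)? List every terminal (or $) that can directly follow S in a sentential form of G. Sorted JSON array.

FIRST iteration:
[1]
  A via A→a: +{a}
  A via A→b: +{b}
  B via B→A b: +{a,b}
  C via C→B S: +{a,b}
  S via S→a: +{a}
  FIRST(S)={a}  FIRST(A)={a,b}  FIRST(B)={a,b}  FIRST(C)={a,b}
[2] (no change)
  FIRST(S)={a}  FIRST(A)={a,b}  FIRST(B)={a,b}  FIRST(C)={a,b}

FOLLOW sets:
initialize: $ ∈ FOLLOW(S)
pass 1:
  B→A b: FOLLOW(A) ⊇ FIRST(b) = {b}; new: +{b}
  C→B S: FOLLOW(B) ⊇ FIRST(S) = {a}; new: +{a}
  S→S C: FOLLOW(S) ⊇ FIRST(C) = {a,b}; new: +{a,b}
  S→S C: FOLLOW(C) ⊇ FOLLOW(S) ⊇ {$,a,b}; new: +{$,a,b}
  S: {$,a,b}  A: {b}  B: {a}  C: {$,a,b}
pass 2: done
  S: {$,a,b}  A: {b}  B: {a}  C: {$,a,b}

FOLLOW(S) = ["$", "a", "b"]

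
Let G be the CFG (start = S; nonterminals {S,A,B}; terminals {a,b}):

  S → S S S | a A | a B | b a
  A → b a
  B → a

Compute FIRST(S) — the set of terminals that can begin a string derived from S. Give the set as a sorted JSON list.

Compute FIRST by fixpoint:
round 1:
  A via A→b a: +{b}
  B via B→a: +{a}
  S via S→a A: +{a}
  S via S→b a: +{b}
  FIRST[S]={a,b}  FIRST[A]={b}  FIRST[B]={a}
round 2: (no change)
  FIRST[S]={a,b}  FIRST[A]={b}  FIRST[B]={a}

FIRST(S) = ["a", "b"]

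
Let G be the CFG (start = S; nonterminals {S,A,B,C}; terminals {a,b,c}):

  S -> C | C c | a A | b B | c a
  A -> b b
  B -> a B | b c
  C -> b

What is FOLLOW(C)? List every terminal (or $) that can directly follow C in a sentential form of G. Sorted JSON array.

FIRST iteration:
round 1:
  A via A→b b: +{b}
  B via B→a B: +{a}
  B via B→b c: +{b}
  C via C→b: +{b}
  S via S→C: +{b}
  S via S→a A: +{a}
  S via S→c a: +{c}
  FIRST(S)={a,b,c}  FIRST(A)={b}  FIRST(B)={a,b}  FIRST(C)={b}
round 2: — fixpoint
  FIRST(S)={a,b,c}  FIRST(A)={b}  FIRST(B)={a,b}  FIRST(C)={b}

Compute FOLLOW by fixpoint:
initialize: $ ∈ FOLLOW(S)
iter 1:
  S→C: FOLLOW(C) ⊇ FOLLOW(S) ⊇ {$}; new: +{$}
  S→C c: FOLLOW(C) ⊇ FIRST(c) = {c}; new: +{c}
  S→a A: FOLLOW(A) ⊇ FOLLOW(S) ⊇ {$}; new: +{$}
  S→b B: FOLLOW(B) ⊇ FOLLOW(S) ⊇ {$}; new: +{$}
  S: {$}  A: {$}  B: {$}  C: {$,c}
iter 2: — fixpoint
  S: {$}  A: {$}  B: {$}  C: {$,c}

FOLLOW(C) = ["$", "c"]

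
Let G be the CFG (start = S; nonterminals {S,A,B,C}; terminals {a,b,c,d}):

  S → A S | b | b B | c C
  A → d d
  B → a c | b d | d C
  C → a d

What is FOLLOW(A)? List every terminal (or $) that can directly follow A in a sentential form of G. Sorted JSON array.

FIRST iteration:
[1]
  A via A→d d: +{d}
  B via B→a c: +{a}
  B via B→b d: +{b}
  B via B→d C: +{d}
  C via C→a d: +{a}
  S via S→A S: +{d}
  S via S→b: +{b}
  S via S→c C: +{c}
  S: {b,c,d}  A: {d}  B: {a,b,d}  C: {a}
[2] (no change)
  S: {b,c,d}  A: {d}  B: {a,b,d}  C: {a}

Compute FOLLOW by fixpoint:
FOLLOW(S) := {$}
[1]
  S→A S: FOLLOW(A) ⊇ FIRST(S) = {b,c,d}; new: +{b,c,d}
  S→b B: FOLLOW(B) ⊇ FOLLOW(S) ⊇ {$}; new: +{$}
  S→c C: FOLLOW(C) ⊇ FOLLOW(S) ⊇ {$}; new: +{$}
  S: {$}  A: {b,c,d}  B: {$}  C: {$}
[2] (no change)
  S: {$}  A: {b,c,d}  B: {$}  C: {$}

FOLLOW(A) = ["b", "c", "d"]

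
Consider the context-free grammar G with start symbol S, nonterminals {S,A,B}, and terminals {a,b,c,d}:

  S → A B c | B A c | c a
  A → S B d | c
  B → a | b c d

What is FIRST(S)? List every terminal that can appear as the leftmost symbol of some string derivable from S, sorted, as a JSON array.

Compute FIRST by fixpoint:
iter 1:
  A via A→c: +{c}
  B via B→a: +{a}
  B via B→b c d: +{b}
  S via S→A B c: +{c}
  S via S→B A c: +{a,b}
  S: {a,b,c}  A: {c}  B: {a,b}
iter 2:
  A via A→S B d: +{a,b}
  S: {a,b,c}  A: {a,b,c}  B: {a,b}
iter 3: (no change)
  S: {a,b,c}  A: {a,b,c}  B: {a,b}

FIRST(S) = ["a", "b", "c"]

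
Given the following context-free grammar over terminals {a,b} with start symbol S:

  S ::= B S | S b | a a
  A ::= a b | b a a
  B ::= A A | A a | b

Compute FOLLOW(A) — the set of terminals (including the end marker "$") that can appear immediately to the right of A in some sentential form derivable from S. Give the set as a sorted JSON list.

FIRST sets, iterate to fixpoint:
iter 1:
  A via A→a b: +{a}
  A via A→b a a: +{b}
  B via B→A A: +{a,b}
  S via S→B S: +{a,b}
  FIRST(S)={a,b}  FIRST(A)={a,b}  FIRST(B)={a,b}
iter 2: done
  FIRST(S)={a,b}  FIRST(A)={a,b}  FIRST(B)={a,b}

Compute FOLLOW by fixpoint:
initialize: $ ∈ FOLLOW(S)
[1]
  B→A A: FOLLOW(A) ⊇ FIRST(A) = {a,b}; new: +{a,b}
  S→B S: FOLLOW(B) ⊇ FIRST(S) = {a,b}; new: +{a,b}
  S→S b: FOLLOW(S) ⊇ FIRST(b) = {b}; new: +{b}
  FOLLOW(S)={$,b}  FOLLOW(A)={a,b}  FOLLOW(B)={a,b}
[2] (stable)
  FOLLOW(S)={$,b}  FOLLOW(A)={a,b}  FOLLOW(B)={a,b}

FOLLOW(A) = ["a", "b"]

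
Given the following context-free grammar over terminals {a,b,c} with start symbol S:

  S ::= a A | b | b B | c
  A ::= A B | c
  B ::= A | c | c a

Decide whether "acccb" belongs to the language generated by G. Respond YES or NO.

Convert to CNF:
  S -> T1 A | T2 B | b | c
  A -> A B | c
  B -> A B | T0 T1 | c
  T0 -> c
  T1 -> a
  T2 -> b

Fill CYK table bottom-up:
  cell(0,0) a: {T1}  orig:{}
  cell(1,1) c: {A,B,S,T0}  orig:{A,B,S}
  cell(2,2) c: {A,B,S,T0}  orig:{A,B,S}
  cell(3,3) c: {A,B,S,T0}  orig:{A,B,S}
  cell(4,4) b: {S,T2}  orig:{S}
  cell(0,1) ac: {S}
  cell(1,2) cc: {A,B}
  cell(2,3) cc: {A,B}
  cell(3,4) cb: ∅
  cell(0,2) acc: {S}
  cell(1,3) ccc: {A,B}
  cell(2,4) ccb: ∅
  cell(0,3) accc: {S}
  cell(1,4) cccb: ∅
  cell(0,4) acccb: ∅

S ∉ T[0,4] ⇒ NO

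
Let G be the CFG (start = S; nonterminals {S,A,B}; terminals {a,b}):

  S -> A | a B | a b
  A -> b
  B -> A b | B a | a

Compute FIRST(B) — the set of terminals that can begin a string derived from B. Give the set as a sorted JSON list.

Compute FIRST by fixpoint:
pass 1:
  A via A→b: +{b}
  B via B→A b: +{b}
  B via B→a: +{a}
  S via S→A: +{b}
  S via S→a B: +{a}
  FIRST[S]={a,b}  FIRST[A]={b}  FIRST[B]={a,b}
pass 2: (no change)
  FIRST[S]={a,b}  FIRST[A]={b}  FIRST[B]={a,b}

FIRST(B) = ["a", "b"]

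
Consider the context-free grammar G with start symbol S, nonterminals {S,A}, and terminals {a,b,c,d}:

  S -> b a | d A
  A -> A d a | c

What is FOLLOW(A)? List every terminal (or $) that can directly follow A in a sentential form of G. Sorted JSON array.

Compute FIRST by fixpoint:
round 1:
  A via A→c: +{c}
  S via S→b a: +{b}
  S via S→d A: +{d}
  S: {b,d}  A: {c}
round 2: (no change)
  S: {b,d}  A: {c}

Compute FOLLOW by fixpoint:
FOLLOW(S) := {$}
[1]
  A→A d a: FOLLOW(A) ⊇ FIRST(d) = {d}; new: +{d}
  S→d A: FOLLOW(A) ⊇ FOLLOW(S) ⊇ {$}; new: +{$}
  FOLLOW[S]={$}  FOLLOW[A]={$,d}
[2] done
  FOLLOW[S]={$}  FOLLOW[A]={$,d}

FOLLOW(A) = ["$", "d"]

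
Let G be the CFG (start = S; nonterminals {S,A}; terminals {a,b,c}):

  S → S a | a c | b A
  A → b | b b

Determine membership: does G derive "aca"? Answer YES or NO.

CNF form of G:
  S -> S T1 | T0 A | T1 T2
  A -> T0 T0 | b
  T0 -> b
  T1 -> a
  T2 -> c

Fill CYK table bottom-up:
  cell(0,0) a: {T1}  orig:{}
  cell(1,1) c: {T2}  orig:{}
  cell(2,2) a: {T1}  orig:{}
  cell(0,1) ac: {S}
  cell(1,2) ca: ∅
  cell(0,2) aca: {S}

S ∈ T[0,2] ⇒ YES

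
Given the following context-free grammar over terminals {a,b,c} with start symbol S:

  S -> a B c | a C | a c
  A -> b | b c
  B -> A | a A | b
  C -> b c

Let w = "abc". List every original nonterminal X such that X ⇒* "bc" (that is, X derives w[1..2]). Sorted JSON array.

Convert to CNF:
  S -> T2 C | T2 T1 | T2 X3
  A -> T0 T1 | b
  B -> T0 T1 | T2 A | b
  C -> T0 T1
  T0 -> b
  T1 -> c
  T2 -> a
  X3 -> B T1

CYK table (by increasing span), restricted to cells inside w[1..2]:
  cell(1,1) b: {A,B,T0}  orig:{A,B}
  cell(2,2) c: {T1}  orig:{}
  cell(1,2) bc: {A,B,C,X3}  orig:{A,B,C}

Original NTs in T[1,2] deriving "bc": ["A", "B", "C"]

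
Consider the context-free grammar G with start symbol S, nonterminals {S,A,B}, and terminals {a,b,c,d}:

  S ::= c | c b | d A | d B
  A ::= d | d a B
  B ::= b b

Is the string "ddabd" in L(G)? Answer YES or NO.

CNF form of G:
  S -> T0 A | T0 B | T3 T2 | c
  A -> T0 X4 | d
  B -> T2 T2
  T0 -> d
  T1 -> a
  T2 -> b
  T3 -> c
  X4 -> T1 B

CYK table (by increasing span):
  T[0,0] 'd' = {A,T0}  orig:{A}
  T[1,1] 'd' = {A,T0}  orig:{A}
  T[2,2] 'a' = {T1}  orig:{}
  T[3,3] 'b' = {T2}  orig:{}
  T[4,4] 'd' = {A,T0}  orig:{A}
  T[0,1] 'dd' = {S}
  T[1,2] 'da' = ∅
  T[2,3] 'ab' = ∅
  T[3,4] 'bd' = ∅
  T[0,2] 'dda' = ∅
  T[1,3] 'dab' = ∅
  T[2,4] 'abd' = ∅
  T[0,3] 'ddab' = ∅
  T[1,4] 'dabd' = ∅
  T[0,4] 'ddabd' = ∅

S ∉ T[0,4] ⇒ NO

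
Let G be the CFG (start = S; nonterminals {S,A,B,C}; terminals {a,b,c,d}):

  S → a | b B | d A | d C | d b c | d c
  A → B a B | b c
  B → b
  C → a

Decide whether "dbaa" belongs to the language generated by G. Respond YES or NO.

CNF form of G:
  S -> T1 B | T3 A | T3 C | T3 T2 | T3 X5 | a
  A -> B X4 | T1 T2
  B -> b
  C -> a
  T0 -> a
  T1 -> b
  T2 -> c
  T3 -> d
  X4 -> T0 B
  X5 -> T1 T2

CYK table (by increasing span):
  T[0,0] 'd' = {T3}  orig:{}
  T[1,1] 'b' = {B,T1}  orig:{B}
  T[2,2] 'a' = {C,S,T0}  orig:{C,S}
  T[3,3] 'a' = {C,S,T0}  orig:{C,S}
  T[0,1] 'db' = ∅
  T[1,2] 'ba' = ∅
  T[2,3] 'aa' = ∅
  T[0,2] 'dba' = ∅
  T[1,3] 'baa' = ∅
  T[0,3] 'dbaa' = ∅

S ∉ T[0,3] ⇒ NO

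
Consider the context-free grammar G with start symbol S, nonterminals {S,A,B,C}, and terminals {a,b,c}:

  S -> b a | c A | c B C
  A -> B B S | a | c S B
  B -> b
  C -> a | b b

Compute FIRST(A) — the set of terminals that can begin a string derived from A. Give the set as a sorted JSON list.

FIRST sets, iterate to fixpoint:
pass 1:
  A via A→a: +{a}
  A via A→c S B: +{c}
  B via B→b: +{b}
  C via C→a: +{a}
  C via C→b b: +{b}
  S via S→b a: +{b}
  S via S→c A: +{c}
  FIRST[S]={b,c}  FIRST[A]={a,c}  FIRST[B]={b}  FIRST[C]={a,b}
pass 2:
  A via A→B B S: +{b}
  FIRST[S]={b,c}  FIRST[A]={a,b,c}  FIRST[B]={b}  FIRST[C]={a,b}
pass 3: — fixpoint
  FIRST[S]={b,c}  FIRST[A]={a,b,c}  FIRST[B]={b}  FIRST[C]={a,b}

FIRST(A) = ["a", "b", "c"]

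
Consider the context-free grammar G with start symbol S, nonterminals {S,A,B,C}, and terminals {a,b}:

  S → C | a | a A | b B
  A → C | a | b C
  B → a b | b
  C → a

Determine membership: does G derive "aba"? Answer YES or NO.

CNF form of G:
  S -> T0 B | T1 A | a
  A -> T0 C | a
  B -> T1 T0 | b
  C -> a
  T0 -> b
  T1 -> a

CYK table (by increasing span):
  [0..0]={A,C,S,T1}  "a"  orig:{A,C,S}
  [1..1]={B,T0}  "b"  orig:{B}
  [2..2]={A,C,S,T1}  "a"  orig:{A,C,S}
  [0..1]={B}  "ab"
  [1..2]={A}  "ba"
  [0..2]={S}  "aba"

S ∈ T[0,2] ⇒ YES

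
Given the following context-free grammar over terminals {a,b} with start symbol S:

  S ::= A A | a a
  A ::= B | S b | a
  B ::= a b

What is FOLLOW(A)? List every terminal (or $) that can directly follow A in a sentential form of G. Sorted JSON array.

FIRST sets, iterate to fixpoint:
[1]
  A via A→a: +{a}
  B via B→a b: +{a}
  S via S→A A: +{a}
  FIRST(S)={a}  FIRST(A)={a}  FIRST(B)={a}
[2] — fixpoint
  FIRST(S)={a}  FIRST(A)={a}  FIRST(B)={a}

Compute FOLLOW by fixpoint:
FOLLOW(S) := {$}
iter 1:
  A→S b: FOLLOW(S) ⊇ FIRST(b) = {b}; new: +{b}
  S→A A: FOLLOW(A) ⊇ FIRST(A) = {a}; new: +{a}
  S→A A: FOLLOW(A) ⊇ FOLLOW(S) ⊇ {$,b}; new: +{$,b}
  FOLLOW(S)={$,b}  FOLLOW(A)={$,a,b}  FOLLOW(B)={}
iter 2:
  A→B: FOLLOW(B) ⊇ FOLLOW(A) ⊇ {$,a,b}; new: +{$,a,b}
  FOLLOW(S)={$,b}  FOLLOW(A)={$,a,b}  FOLLOW(B)={$,a,b}
iter 3: (no change)
  FOLLOW(S)={$,b}  FOLLOW(A)={$,a,b}  FOLLOW(B)={$,a,b}

FOLLOW(A) = ["$", "a", "b"]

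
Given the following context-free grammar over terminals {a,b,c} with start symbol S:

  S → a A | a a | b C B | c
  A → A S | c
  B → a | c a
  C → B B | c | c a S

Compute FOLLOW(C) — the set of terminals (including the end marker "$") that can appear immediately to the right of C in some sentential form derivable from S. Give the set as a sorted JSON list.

FIRST iteration:
round 1:
  A via A→c: +{c}
  B via B→a: +{a}
  B via B→c a: +{c}
  C via C→B B: +{a,c}
  S via S→a A: +{a}
  S via S→b C B: +{b}
  S via S→c: +{c}
  FIRST(S)={a,b,c}  FIRST(A)={c}  FIRST(B)={a,c}  FIRST(C)={a,c}
round 2: — fixpoint
  FIRST(S)={a,b,c}  FIRST(A)={c}  FIRST(B)={a,c}  FIRST(C)={a,c}

FOLLOW sets:
initialize: $ ∈ FOLLOW(S)
[1]
  A→A S: FOLLOW(A) ⊇ FIRST(S) = {a,b,c}; new: +{a,b,c}
  A→A S: FOLLOW(S) ⊇ FOLLOW(A) ⊇ {a,b,c}; new: +{a,b,c}
  C→B B: FOLLOW(B) ⊇ FIRST(B) = {a,c}; new: +{a,c}
  S→a A: FOLLOW(A) ⊇ FOLLOW(S) ⊇ {$,a,b,c}; new: +{$}
  S→b C B: FOLLOW(C) ⊇ FIRST(B) = {a,c}; new: +{a,c}
  S→b C B: FOLLOW(B) ⊇ FOLLOW(S) ⊇ {$,a,b,c}; new: +{$,b}
  FOLLOW(S)={$,a,b,c}  FOLLOW(A)={$,a,b,c}  FOLLOW(B)={$,a,b,c}  FOLLOW(C)={a,c}
[2] (no change)
  FOLLOW(S)={$,a,b,c}  FOLLOW(A)={$,a,b,c}  FOLLOW(B)={$,a,b,c}  FOLLOW(C)={a,c}

FOLLOW(C) = ["a", "c"]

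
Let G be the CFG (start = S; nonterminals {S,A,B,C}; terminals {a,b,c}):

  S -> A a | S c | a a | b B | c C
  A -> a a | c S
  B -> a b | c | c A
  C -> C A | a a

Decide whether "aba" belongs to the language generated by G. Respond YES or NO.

CNF form of G:
  S -> A T0 | S T1 | T0 T0 | T1 C | T2 B
  A -> T0 T0 | T1 S
  B -> T0 T2 | T1 A | c
  C -> C A | T0 T0
  T0 -> a
  T1 -> c
  T2 -> b

CYK table (by increasing span):
  [0..0]={T0}  "a"  orig:{}
  [1..1]={T2}  "b"  orig:{}
  [2..2]={T0}  "a"  orig:{}
  [0..1]={B}  "ab"
  [1..2]=∅  "ba"
  [0..2]=∅  "aba"

S ∉ T[0,2] ⇒ NO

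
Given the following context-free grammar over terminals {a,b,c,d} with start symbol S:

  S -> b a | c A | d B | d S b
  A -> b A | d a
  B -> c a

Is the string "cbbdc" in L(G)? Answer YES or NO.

Convert to CNF:
  S -> T0 T2 | T1 B | T1 X4 | T3 A
  A -> T0 A | T1 T2
  B -> T3 T2
  T0 -> b
  T1 -> d
  T2 -> a
  T3 -> c
  X4 -> S T0

CYK table (by increasing span):
  T[0,0] 'c' = {T3}  orig:{}
  T[1,1] 'b' = {T0}  orig:{}
  T[2,2] 'b' = {T0}  orig:{}
  T[3,3] 'd' = {T1}  orig:{}
  T[4,4] 'c' = {T3}  orig:{}
  T[0,1] 'cb' = ∅
  T[1,2] 'bb' = ∅
  T[2,3] 'bd' = ∅
  T[3,4] 'dc' = ∅
  T[0,2] 'cbb' = ∅
  T[1,3] 'bbd' = ∅
  T[2,4] 'bdc' = ∅
  T[0,3] 'cbbd' = ∅
  T[1,4] 'bbdc' = ∅
  T[0,4] 'cbbdc' = ∅

S ∉ T[0,4] ⇒ NO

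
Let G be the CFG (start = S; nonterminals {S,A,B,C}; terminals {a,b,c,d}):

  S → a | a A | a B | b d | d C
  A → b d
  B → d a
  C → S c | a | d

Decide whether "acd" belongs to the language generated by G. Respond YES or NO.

CNF form of G:
  S -> T0 T1 | T1 C | T2 A | T2 B | a
  A -> T0 T1
  B -> T1 T2
  C -> S T3 | a | d
  T0 -> b
  T1 -> d
  T2 -> a
  T3 -> c

Fill CYK table bottom-up:
  T[0,0] 'a' = {C,S,T2}  orig:{C,S}
  T[1,1] 'c' = {T3}  orig:{}
  T[2,2] 'd' = {C,T1}  orig:{C}
  T[0,1] 'ac' = {C}
  T[1,2] 'cd' = ∅
  T[0,2] 'acd' = ∅

S ∉ T[0,2] ⇒ NO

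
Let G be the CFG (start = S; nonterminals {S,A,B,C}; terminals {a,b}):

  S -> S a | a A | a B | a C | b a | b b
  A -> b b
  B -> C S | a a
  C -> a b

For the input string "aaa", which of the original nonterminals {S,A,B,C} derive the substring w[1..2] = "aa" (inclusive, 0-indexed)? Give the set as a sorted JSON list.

Convert to CNF:
  S -> S T1 | T0 T0 | T0 T1 | T1 A | T1 B | T1 C
  A -> T0 T0
  B -> C S | T1 T1
  C -> T1 T0
  T0 -> b
  T1 -> a

CYK table (by increasing span) (cells [i..j] with 1 ≤ i ≤ j ≤ 2 only):
  T[1,1] 'a' = {T1}  orig:{}
  T[2,2] 'a' = {T1}  orig:{}
  T[1,2] 'aa' = {B}

Original NTs in T[1,2] deriving "aa": ["B"]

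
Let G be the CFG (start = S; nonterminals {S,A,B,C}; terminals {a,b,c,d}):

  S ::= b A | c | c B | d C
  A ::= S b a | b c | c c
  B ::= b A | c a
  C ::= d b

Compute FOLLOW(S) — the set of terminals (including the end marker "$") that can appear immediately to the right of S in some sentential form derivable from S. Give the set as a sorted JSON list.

FIRST sets, iterate to fixpoint:
iter 1:
  A via A→b c: +{b}
  A via A→c c: +{c}
  B via B→b A: +{b}
  B via B→c a: +{c}
  C via C→d b: +{d}
  S via S→b A: +{b}
  S via S→c: +{c}
  S via S→d C: +{d}
  FIRST[S]={b,c,d}  FIRST[A]={b,c}  FIRST[B]={b,c}  FIRST[C]={d}
iter 2:
  A via A→S b a: +{d}
  FIRST[S]={b,c,d}  FIRST[A]={b,c,d}  FIRST[B]={b,c}  FIRST[C]={d}
iter 3: (stable)
  FIRST[S]={b,c,d}  FIRST[A]={b,c,d}  FIRST[B]={b,c}  FIRST[C]={d}

Compute FOLLOW by fixpoint:
initialize: $ ∈ FOLLOW(S)
pass 1:
  A→S b a: FOLLOW(S) ⊇ FIRST(b) = {b}; new: +{b}
  S→b A: FOLLOW(A) ⊇ FOLLOW(S) ⊇ {$,b}; new: +{$,b}
  S→c B: FOLLOW(B) ⊇ FOLLOW(S) ⊇ {$,b}; new: +{$,b}
  S→d C: FOLLOW(C) ⊇ FOLLOW(S) ⊇ {$,b}; new: +{$,b}
  S: {$,b}  A: {$,b}  B: {$,b}  C: {$,b}
pass 2: (no change)
  S: {$,b}  A: {$,b}  B: {$,b}  C: {$,b}

FOLLOW(S) = ["$", "b"]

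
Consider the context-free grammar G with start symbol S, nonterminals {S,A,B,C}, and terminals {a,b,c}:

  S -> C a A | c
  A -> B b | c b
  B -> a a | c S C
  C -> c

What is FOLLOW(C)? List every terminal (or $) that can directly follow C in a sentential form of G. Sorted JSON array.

FIRST sets, iterate to fixpoint:
round 1:
  A via A→c b: +{c}
  B via B→a a: +{a}
  B via B→c S C: +{c}
  C via C→c: +{c}
  S via S→C a A: +{c}
  S: {c}  A: {c}  B: {a,c}  C: {c}
round 2:
  A via A→B b: +{a}
  S: {c}  A: {a,c}  B: {a,c}  C: {c}
round 3: (stable)
  S: {c}  A: {a,c}  B: {a,c}  C: {c}

Compute FOLLOW by fixpoint:
FOLLOW(S) := {$}
[1]
  A→B b: FOLLOW(B) ⊇ FIRST(b) = {b}; new: +{b}
  B→c S C: FOLLOW(S) ⊇ FIRST(C) = {c}; new: +{c}
  B→c S C: FOLLOW(C) ⊇ FOLLOW(B) ⊇ {b}; new: +{b}
  S→C a A: FOLLOW(C) ⊇ FIRST(a) = {a}; new: +{a}
  S→C a A: FOLLOW(A) ⊇ FOLLOW(S) ⊇ {$,c}; new: +{$,c}
  S: {$,c}  A: {$,c}  B: {b}  C: {a,b}
[2] (no change)
  S: {$,c}  A: {$,c}  B: {b}  C: {a,b}

FOLLOW(C) = ["a", "b"]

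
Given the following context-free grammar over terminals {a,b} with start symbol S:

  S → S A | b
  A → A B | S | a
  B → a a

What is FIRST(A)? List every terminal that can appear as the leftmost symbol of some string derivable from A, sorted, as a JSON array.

Compute FIRST by fixpoint:
round 1:
  A via A→a: +{a}
  B via B→a a: +{a}
  S via S→b: +{b}
  S: {b}  A: {a}  B: {a}
round 2:
  A via A→S: +{b}
  S: {b}  A: {a,b}  B: {a}
round 3: done
  S: {b}  A: {a,b}  B: {a}

FIRST(A) = ["a", "b"]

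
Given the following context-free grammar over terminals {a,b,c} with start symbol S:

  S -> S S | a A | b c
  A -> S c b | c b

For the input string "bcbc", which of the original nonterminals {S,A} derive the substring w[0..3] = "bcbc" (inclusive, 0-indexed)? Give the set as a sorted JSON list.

CNF form of G:
  S -> S S | T1 T0 | T2 A
  A -> S X3 | T0 T1
  T0 -> c
  T1 -> b
  T2 -> a
  X3 -> T0 T1

Fill CYK table bottom-up (cells [i..j] with 0 ≤ i ≤ j ≤ 3 only):
  [0..0]={T1}  "b"  orig:{}
  [1..1]={T0}  "c"  orig:{}
  [2..2]={T1}  "b"  orig:{}
  [3..3]={T0}  "c"  orig:{}
  [0..1]={S}  "bc"
  [1..2]={A,X3}  "cb"  orig:{A}
  [2..3]={S}  "bc"
  [0..2]=∅  "bcb"
  [1..3]=∅  "cbc"
  [0..3]={S}  "bcbc"

Original NTs in T[0,3] deriving "bcbc": ["S"]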